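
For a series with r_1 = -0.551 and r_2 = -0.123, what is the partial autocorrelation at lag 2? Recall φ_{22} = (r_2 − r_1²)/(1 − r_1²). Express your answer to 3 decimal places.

-0.613

φ_{22} = (r_2 − r_1²) / (1 − r_1²)
r_1² = (-0.551)² = 0.303601
Numerator = -0.123 − 0.3036 = -0.4266; denominator = 1 − 0.3036 = 0.6964
φ_{22} = -0.4266 / 0.6964 = -0.613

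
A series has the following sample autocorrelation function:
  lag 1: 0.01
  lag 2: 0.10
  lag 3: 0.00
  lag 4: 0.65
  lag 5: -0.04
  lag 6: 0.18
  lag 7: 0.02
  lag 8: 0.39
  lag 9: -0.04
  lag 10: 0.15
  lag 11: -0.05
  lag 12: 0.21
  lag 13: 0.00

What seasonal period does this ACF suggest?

The largest autocorrelation is r_4 = 0.65, with weaker echoes at lags 8 (0.39) and 12 (0.21); the remaining lags stay at or below 0.18.
The dominant spike at lag 4 indicates a seasonal period of 4.

4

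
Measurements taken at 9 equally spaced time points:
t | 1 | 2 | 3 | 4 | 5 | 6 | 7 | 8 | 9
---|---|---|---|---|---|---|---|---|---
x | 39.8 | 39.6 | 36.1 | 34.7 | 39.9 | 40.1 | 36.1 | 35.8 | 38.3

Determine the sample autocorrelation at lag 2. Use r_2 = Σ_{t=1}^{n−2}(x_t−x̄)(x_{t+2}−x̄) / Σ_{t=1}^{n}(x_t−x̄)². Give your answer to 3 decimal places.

Mean x̄ = (39.8 + 39.6 + 36.1 + 34.7 + 39.9 + 40.1 + 36.1 + 35.8 + 38.3)/9 = 37.8222
Numerator Σ_{t=1}^{7}(x_t−x̄)(x_{t+2}−x̄) = -28.6543
Denominator Σ(x_t−x̄)² = 36.5756
r_2 = -28.6543 / 36.5756 = -0.783

-0.783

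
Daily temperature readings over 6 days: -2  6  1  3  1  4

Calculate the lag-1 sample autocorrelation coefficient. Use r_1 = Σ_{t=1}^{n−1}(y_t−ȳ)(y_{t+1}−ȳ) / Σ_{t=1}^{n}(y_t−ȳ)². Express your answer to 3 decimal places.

Mean ȳ = (-2 + 6 + 1 + 3 + 1 + 4)/6 = 2.1667
Deviations from mean: -4.1667, 3.8333, -1.1667, 0.8333, -1.1667, 1.8333
Numerator Σ_{t=1}^{5}(y_t−ȳ)(y_{t+1}−ȳ) = -24.5278
Denominator Σ(y_t−ȳ)² = 38.8333
r_1 = -24.5278 / 38.8333 = -0.632

-0.632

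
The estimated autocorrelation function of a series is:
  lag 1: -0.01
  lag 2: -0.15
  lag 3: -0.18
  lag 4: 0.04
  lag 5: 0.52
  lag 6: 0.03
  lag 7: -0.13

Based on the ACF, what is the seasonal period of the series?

The largest autocorrelation is r_5 = 0.52; the remaining lags stay at or below 0.04.
The dominant spike at lag 5 indicates a seasonal period of 5.

5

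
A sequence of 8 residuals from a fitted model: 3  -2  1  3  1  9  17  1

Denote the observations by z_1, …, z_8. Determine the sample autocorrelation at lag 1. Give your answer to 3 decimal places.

Mean z̄ = (3 − 2 + 1 + 3 + 1 + 9 + 17 + 1)/8 = 4.1250
Σ(z_t−z̄)(z_{t+1}−z̄) = (6.8906) + (19.1406) + (3.5156) + (3.5156) + (-15.2344) + (62.7656) + (-40.2344) = 40.3594
Denominator Σ(z_t−z̄)² = 258.8750
r_1 = 40.3594 / 258.8750 = 0.156

0.156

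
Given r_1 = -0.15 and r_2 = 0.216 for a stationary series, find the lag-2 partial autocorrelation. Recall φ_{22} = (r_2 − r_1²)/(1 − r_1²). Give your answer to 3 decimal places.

0.198

φ_{22} = (r_2 − r_1²) / (1 − r_1²)
r_1² = (-0.15)² = 0.0225
Numerator = 0.216 − 0.0225 = 0.1935; denominator = 1 − 0.0225 = 0.9775
φ_{22} = 0.1935 / 0.9775 = 0.198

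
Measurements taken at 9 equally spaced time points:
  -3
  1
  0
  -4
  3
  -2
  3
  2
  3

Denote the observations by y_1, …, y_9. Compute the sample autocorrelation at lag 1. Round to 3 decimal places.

-0.269

Mean ȳ = (-3 + 1 + 0 − 4 + 3 − 2 + 3 + 2 + 3)/9 = 0.3333
Numerator Σ_{t=1}^{8}(y_t−ȳ)(y_{t+1}−ȳ) = -16.1111
Denominator Σ(y_t−ȳ)² = 60.0000
r_1 = -16.1111 / 60.0000 = -0.269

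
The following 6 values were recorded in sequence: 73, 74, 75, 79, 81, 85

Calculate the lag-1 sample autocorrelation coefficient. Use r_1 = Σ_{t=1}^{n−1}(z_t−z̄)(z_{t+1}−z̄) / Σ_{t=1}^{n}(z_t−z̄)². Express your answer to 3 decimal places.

Mean z̄ = (73 + 74 + 75 + 79 + 81 + 85)/6 = 77.8333
Σ(z_t−z̄)(z_{t+1}−z̄) = (18.5278) + (10.8611) + (-3.3056) + (3.6944) + (22.6944) = 52.4722
Denominator Σ(z_t−z̄)² = 108.8333
r_1 = 52.4722 / 108.8333 = 0.482

0.482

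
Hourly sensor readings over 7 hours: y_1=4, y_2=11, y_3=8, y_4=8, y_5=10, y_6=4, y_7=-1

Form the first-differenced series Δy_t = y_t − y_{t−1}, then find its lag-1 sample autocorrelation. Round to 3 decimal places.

First differences Δy: 7, -3, 0, 2, -6, -5
Mean of differences = -0.8333
Numerator Σ(Δy_t−Δȳ)(Δy_{t+1}−Δȳ) = -9.5278
Denominator Σ(Δy_t−Δȳ)² = 118.8333
r_1(Δy) = -9.5278 / 118.8333 = -0.080

-0.080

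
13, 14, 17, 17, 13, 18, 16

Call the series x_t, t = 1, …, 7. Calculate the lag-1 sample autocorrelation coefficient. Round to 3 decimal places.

-0.190

Mean x̄ = (13 + 14 + 17 + 17 + 13 + 18 + 16)/7 = 15.4286
Σ(x_t−x̄)(x_{t+1}−x̄) = (3.4694) + (-2.2449) + (2.4694) + (-3.8163) + (-6.2449) + (1.4694) = -4.8980
Denominator Σ(x_t−x̄)² = 25.7143
r_1 = -4.8980 / 25.7143 = -0.190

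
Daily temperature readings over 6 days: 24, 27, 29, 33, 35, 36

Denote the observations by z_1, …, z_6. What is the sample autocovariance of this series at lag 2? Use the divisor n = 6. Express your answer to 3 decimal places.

Mean z̄ = (24 + 27 + 29 + 33 + 35 + 36)/6 = 30.6667
Deviations: -6.6667, -3.6667, -1.6667, 2.3333, 4.3333, 5.3333
Σ_{t=1}^{4}(z_t−z̄)(z_{t+2}−z̄) = 7.7778
γ_2 = 7.7778 / 6 = 1.296

1.296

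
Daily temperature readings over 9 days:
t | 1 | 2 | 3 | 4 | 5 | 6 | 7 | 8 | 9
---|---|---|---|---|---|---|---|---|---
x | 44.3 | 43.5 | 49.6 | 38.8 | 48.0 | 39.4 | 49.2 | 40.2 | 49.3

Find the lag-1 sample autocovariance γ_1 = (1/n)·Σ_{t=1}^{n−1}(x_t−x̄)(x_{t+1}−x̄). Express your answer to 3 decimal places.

Mean x̄ = (44.3 + 43.5 + 49.6 + 38.8 + 48.0 + 39.4 + 49.2 + 40.2 + 49.3)/9 = 44.7000
Σ_{t=1}^{8}(x_t−x̄)(x_{t+1}−x̄) = -136.0700
γ_1 = -136.0700 / 9 = -15.119

-15.119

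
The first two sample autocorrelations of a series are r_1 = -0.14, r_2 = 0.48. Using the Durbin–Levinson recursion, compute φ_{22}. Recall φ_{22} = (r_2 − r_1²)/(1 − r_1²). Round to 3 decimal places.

φ_{22} = (r_2 − r_1²) / (1 − r_1²)
r_1² = (-0.14)² = 0.0196
Numerator = 0.48 − 0.0196 = 0.4604; denominator = 1 − 0.0196 = 0.9804
φ_{22} = 0.4604 / 0.9804 = 0.470

0.470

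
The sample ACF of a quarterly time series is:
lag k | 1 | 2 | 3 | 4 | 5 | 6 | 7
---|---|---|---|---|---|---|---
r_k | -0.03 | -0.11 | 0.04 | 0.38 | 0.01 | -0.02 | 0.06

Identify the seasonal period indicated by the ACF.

4

The largest autocorrelation is r_4 = 0.38; the remaining lags stay at or below 0.06.
The dominant spike at lag 4 indicates a seasonal period of 4.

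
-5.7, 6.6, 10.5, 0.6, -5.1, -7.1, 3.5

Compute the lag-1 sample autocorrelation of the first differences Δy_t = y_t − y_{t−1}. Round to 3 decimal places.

First differences Δy: 12.3, 3.9, -9.9, -5.7, -2.0, 10.6
Mean of differences = 1.5333
Numerator Σ(Δy_t−Δȳ)(Δy_{t+1}−Δȳ) = 74.6456
Denominator Σ(Δy_t−Δȳ)² = 399.2533
r_1(Δy) = 74.6456 / 399.2533 = 0.187

0.187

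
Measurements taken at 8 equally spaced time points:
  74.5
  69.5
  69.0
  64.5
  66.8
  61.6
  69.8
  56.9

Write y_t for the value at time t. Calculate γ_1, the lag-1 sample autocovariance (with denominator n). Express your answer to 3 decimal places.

-2.949

Mean ȳ = (74.5 + 69.5 + 69.0 + 64.5 + 66.8 + 61.6 + 69.8 + 56.9)/8 = 66.5750
Σ_{t=1}^{7}(y_t−ȳ)(y_{t+1}−ȳ) = -23.5906
γ_1 = -23.5906 / 8 = -2.949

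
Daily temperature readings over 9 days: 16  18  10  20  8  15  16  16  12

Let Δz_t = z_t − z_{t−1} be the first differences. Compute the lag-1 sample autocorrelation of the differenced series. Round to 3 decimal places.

-0.783

First differences Δz: 2, -8, 10, -12, 7, 1, 0, -4
Mean of differences = -0.5000
Numerator Σ(Δz_t−Δz̄)(Δz_{t+1}−Δz̄) = -294.2500
Denominator Σ(Δz_t−Δz̄)² = 376.0000
r_1(Δz) = -294.2500 / 376.0000 = -0.783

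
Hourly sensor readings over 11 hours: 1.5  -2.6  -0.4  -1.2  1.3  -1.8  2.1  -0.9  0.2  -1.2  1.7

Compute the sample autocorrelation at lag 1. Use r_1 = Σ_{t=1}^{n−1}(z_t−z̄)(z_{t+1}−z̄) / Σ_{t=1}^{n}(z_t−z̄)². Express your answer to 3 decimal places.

-0.599

Mean z̄ = (1.5 − 2.6 − 0.4 − 1.2 + 1.3 − 1.8 + 2.1 − 0.9 + 0.2 − 1.2 + 1.7)/11 = -0.1182
Numerator Σ_{t=1}^{10}(z_t−z̄)(z_{t+1}−z̄) = -14.9558
Denominator Σ(z_t−z̄)² = 24.9764
r_1 = -14.9558 / 24.9764 = -0.599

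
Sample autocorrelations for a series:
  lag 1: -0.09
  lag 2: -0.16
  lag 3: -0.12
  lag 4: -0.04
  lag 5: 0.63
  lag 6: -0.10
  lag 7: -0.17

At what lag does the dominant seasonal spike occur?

The largest autocorrelation is r_5 = 0.63; the remaining lags stay at or below -0.04.
The dominant spike at lag 5 indicates a seasonal period of 5.

5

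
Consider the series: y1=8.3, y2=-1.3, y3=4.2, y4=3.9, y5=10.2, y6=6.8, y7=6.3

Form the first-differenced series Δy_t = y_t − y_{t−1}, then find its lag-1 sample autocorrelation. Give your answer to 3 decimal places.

First differences Δy: -9.6, 5.5, -0.3, 6.3, -3.4, -0.5
Mean of differences = -0.3333
Numerator Σ(Δy_t−Δȳ)(Δy_{t+1}−Δȳ) = -73.4711
Denominator Σ(Δy_t−Δȳ)² = 173.3333
r_1(Δy) = -73.4711 / 173.3333 = -0.424

-0.424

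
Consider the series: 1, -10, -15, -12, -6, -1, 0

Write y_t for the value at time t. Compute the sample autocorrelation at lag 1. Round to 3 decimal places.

Mean ȳ = (1 − 10 − 15 − 12 − 6 − 1 + 0)/7 = -6.1429
Deviations from mean: 7.1429, -3.8571, -8.8571, -5.8571, 0.1429, 5.1429, 6.1429
Numerator Σ_{t=1}^{6}(y_t−ȳ)(y_{t+1}−ȳ) = 89.9796
Denominator Σ(y_t−ȳ)² = 242.8571
r_1 = 89.9796 / 242.8571 = 0.371

0.371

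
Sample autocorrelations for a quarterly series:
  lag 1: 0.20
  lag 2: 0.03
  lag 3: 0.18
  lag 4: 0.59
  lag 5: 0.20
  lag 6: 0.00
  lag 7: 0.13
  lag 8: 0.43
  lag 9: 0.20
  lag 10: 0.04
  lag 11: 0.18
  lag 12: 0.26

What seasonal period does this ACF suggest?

The largest autocorrelation is r_4 = 0.59, with weaker echoes at lags 8 (0.43) and 12 (0.26); the remaining lags stay at or below 0.20.
The dominant spike at lag 4 indicates a seasonal period of 4.

4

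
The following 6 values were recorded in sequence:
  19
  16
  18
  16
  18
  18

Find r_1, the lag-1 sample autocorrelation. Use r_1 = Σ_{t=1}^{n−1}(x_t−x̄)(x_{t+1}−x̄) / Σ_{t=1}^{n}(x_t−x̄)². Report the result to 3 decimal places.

-0.567

Mean x̄ = (19 + 16 + 18 + 16 + 18 + 18)/6 = 17.5000
Deviations from mean: 1.5000, -1.5000, 0.5000, -1.5000, 0.5000, 0.5000
Σ(x_t−x̄)(x_{t+1}−x̄) = (-2.2500) + (-0.7500) + (-0.7500) + (-0.7500) + (0.2500) = -4.2500
Denominator Σ(x_t−x̄)² = 7.5000
r_1 = -4.2500 / 7.5000 = -0.567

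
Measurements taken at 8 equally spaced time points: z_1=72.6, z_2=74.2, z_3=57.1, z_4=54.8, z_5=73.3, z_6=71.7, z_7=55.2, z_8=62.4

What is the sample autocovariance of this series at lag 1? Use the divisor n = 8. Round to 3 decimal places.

Mean z̄ = (72.6 + 74.2 + 57.1 + 54.8 + 73.3 + 71.7 + 55.2 + 62.4)/8 = 65.1625
Σ_{t=1}^{7}(z_t−z̄)(z_{t+1}−z̄) = 9.1648
γ_1 = 9.1648 / 8 = 1.146

1.146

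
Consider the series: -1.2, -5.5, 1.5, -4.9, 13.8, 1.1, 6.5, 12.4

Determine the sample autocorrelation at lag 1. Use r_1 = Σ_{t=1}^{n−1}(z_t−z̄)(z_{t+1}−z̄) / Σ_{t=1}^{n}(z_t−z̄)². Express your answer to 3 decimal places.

Mean z̄ = (-1.2 − 5.5 + 1.5 − 4.9 + 13.8 + 1.1 + 6.5 + 12.4)/8 = 2.9625
Deviations from mean: -4.1625, -8.4625, -1.4625, -7.8625, 10.8375, -1.8625, 3.5375, 9.4375
Σ(z_t−z̄)(z_{t+1}−z̄) = (35.2252) + (12.3764) + (11.4989) + (-85.2098) + (-20.1848) + (-6.5886) + (33.3852) = -19.4977
Denominator Σ(z_t−z̄)² = 375.3988
r_1 = -19.4977 / 375.3988 = -0.052

-0.052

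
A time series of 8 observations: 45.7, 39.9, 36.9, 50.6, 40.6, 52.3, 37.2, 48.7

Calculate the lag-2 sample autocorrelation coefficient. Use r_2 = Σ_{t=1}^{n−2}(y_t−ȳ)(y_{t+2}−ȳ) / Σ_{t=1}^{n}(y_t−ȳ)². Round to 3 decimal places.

Mean ȳ = (45.7 + 39.9 + 36.9 + 50.6 + 40.6 + 52.3 + 37.2 + 48.7)/8 = 43.9875
Deviations from mean: 1.7125, -4.0875, -7.0875, 6.6125, -3.3875, 8.3125, -6.7875, 4.7125
Σ(y_t−ȳ)(y_{t+2}−ȳ) = (-12.1373) + (-27.0286) + (24.0089) + (54.9664) + (22.9927) + (39.1727) = 101.9747
Denominator Σ(y_t−ȳ)² = 262.4488
r_2 = 101.9747 / 262.4488 = 0.389

0.389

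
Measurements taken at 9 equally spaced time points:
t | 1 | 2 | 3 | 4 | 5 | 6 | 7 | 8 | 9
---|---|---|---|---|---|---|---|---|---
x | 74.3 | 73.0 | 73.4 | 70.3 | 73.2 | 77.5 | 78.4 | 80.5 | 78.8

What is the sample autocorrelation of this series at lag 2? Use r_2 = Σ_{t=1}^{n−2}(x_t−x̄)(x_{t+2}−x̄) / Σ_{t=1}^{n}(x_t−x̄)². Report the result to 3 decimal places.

0.246

Mean x̄ = (74.3 + 73.0 + 73.4 + 70.3 + 73.2 + 77.5 + 78.4 + 80.5 + 78.8)/9 = 75.4889
Σ(x_t−x̄)(x_{t+2}−x̄) = (2.4835) + (12.9146) + (4.7812) + (-10.4354) + (-6.6632) + (10.0779) + (9.6390) = 22.7975
Denominator Σ(x_t−x̄)² = 92.7289
r_2 = 22.7975 / 92.7289 = 0.246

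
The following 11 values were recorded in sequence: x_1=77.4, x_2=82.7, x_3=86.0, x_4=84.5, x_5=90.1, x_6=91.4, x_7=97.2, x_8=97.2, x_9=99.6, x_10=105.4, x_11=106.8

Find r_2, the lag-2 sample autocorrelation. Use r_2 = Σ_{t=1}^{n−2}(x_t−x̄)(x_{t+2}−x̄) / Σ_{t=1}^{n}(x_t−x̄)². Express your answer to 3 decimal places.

Mean x̄ = (77.4 + 82.7 + 86.0 + 84.5 + 90.1 + 91.4 + 97.2 + 97.2 + 99.6 + 105.4 + 106.8)/11 = 92.5727
Numerator Σ_{t=1}^{9}(x_t−x̄)(x_{t+2}−x̄) = 380.1285
Denominator Σ(x_t−x̄)² = 902.7018
r_2 = 380.1285 / 902.7018 = 0.421

0.421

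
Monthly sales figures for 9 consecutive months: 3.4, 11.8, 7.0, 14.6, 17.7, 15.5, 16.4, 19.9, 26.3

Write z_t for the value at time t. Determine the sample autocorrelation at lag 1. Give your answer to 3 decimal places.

0.348

Mean z̄ = (3.4 + 11.8 + 7.0 + 14.6 + 17.7 + 15.5 + 16.4 + 19.9 + 26.3)/9 = 14.7333
Numerator Σ_{t=1}^{8}(z_t−z̄)(z_{t+1}−z̄) = 128.4889
Denominator Σ(z_t−z̄)² = 369.5200
r_1 = 128.4889 / 369.5200 = 0.348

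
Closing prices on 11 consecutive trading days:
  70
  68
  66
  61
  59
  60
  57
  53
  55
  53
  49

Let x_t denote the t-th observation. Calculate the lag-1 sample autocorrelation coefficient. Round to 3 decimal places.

Mean x̄ = (70 + 68 + 66 + 61 + 59 + 60 + 57 + 53 + 55 + 53 + 49)/11 = 59.1818
Numerator Σ_{t=1}^{10}(x_t−x̄)(x_{t+1}−x̄) = 293.7851
Denominator Σ(x_t−x̄)² = 447.6364
r_1 = 293.7851 / 447.6364 = 0.656

0.656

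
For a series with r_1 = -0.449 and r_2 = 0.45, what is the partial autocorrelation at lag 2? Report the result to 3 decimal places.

φ_{22} = (r_2 − r_1²) / (1 − r_1²)
r_1² = (-0.449)² = 0.201601
Numerator = 0.45 − 0.2016 = 0.2484; denominator = 1 − 0.2016 = 0.7984
φ_{22} = 0.2484 / 0.7984 = 0.311

0.311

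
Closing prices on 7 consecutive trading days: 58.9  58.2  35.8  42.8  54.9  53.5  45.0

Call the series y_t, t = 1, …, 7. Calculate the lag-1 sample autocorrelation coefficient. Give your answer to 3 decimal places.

Mean ȳ = (58.9 + 58.2 + 35.8 + 42.8 + 54.9 + 53.5 + 45.0)/7 = 49.8714
Numerator Σ_{t=1}^{6}(y_t−ȳ)(y_{t+1}−ȳ) = 22.5163
Denominator Σ(y_t−ȳ)² = 461.0743
r_1 = 22.5163 / 461.0743 = 0.049

0.049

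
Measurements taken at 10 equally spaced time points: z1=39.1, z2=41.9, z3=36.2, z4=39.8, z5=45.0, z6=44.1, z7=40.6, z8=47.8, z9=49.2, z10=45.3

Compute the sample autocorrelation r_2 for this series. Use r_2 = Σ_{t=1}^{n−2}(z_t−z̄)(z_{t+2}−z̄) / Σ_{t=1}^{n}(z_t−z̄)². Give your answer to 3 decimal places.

0.060

Mean z̄ = (39.1 + 41.9 + 36.2 + 39.8 + 45.0 + 44.1 + 40.6 + 47.8 + 49.2 + 45.3)/10 = 42.9000
Numerator Σ_{t=1}^{8}(z_t−z̄)(z_{t+2}−z̄) = 9.0900
Denominator Σ(z_t−z̄)² = 150.5400
r_2 = 9.0900 / 150.5400 = 0.060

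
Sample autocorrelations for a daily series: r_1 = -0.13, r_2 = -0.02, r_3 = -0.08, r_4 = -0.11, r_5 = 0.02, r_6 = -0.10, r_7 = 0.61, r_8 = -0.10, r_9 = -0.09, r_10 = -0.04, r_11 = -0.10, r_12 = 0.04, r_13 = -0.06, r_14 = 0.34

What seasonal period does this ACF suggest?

7

The largest autocorrelation is r_7 = 0.61, with a weaker echo at lag 14 (0.34); the remaining lags stay at or below 0.04.
The dominant spike at lag 7 indicates a seasonal period of 7.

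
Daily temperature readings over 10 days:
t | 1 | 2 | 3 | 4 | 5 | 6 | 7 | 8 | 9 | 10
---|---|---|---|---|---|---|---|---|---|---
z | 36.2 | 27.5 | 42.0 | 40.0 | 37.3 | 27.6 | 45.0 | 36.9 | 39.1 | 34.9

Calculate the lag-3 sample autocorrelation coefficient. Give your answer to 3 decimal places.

Mean z̄ = (36.2 + 27.5 + 42.0 + 40.0 + 37.3 + 27.6 + 45.0 + 36.9 + 39.1 + 34.9)/10 = 36.6500
Σ(z_t−z̄)(z_{t+3}−z̄) = (-1.5075) + (-5.9475) + (-48.4175) + (27.9725) + (0.1625) + (-22.1725) + (-14.6125) = -64.5225
Denominator Σ(z_t−z̄)² = 284.9450
r_3 = -64.5225 / 284.9450 = -0.226

-0.226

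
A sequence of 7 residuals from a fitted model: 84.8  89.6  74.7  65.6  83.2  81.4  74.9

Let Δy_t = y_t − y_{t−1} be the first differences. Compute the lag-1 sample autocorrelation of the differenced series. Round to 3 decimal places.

-0.198

First differences Δy: 4.8, -14.9, -9.1, 17.6, -1.8, -6.5
Mean of differences = -1.6500
Numerator Σ(Δy_t−Δȳ)(Δy_{t+1}−Δȳ) = -132.3225
Denominator Σ(Δy_t−Δȳ)² = 666.7750
r_1(Δy) = -132.3225 / 666.7750 = -0.198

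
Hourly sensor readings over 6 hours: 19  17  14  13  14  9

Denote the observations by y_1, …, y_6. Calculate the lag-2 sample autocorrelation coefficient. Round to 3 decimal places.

0.036

Mean ȳ = (19 + 17 + 14 + 13 + 14 + 9)/6 = 14.3333
Σ(y_t−ȳ)(y_{t+2}−ȳ) = (-1.5556) + (-3.5556) + (0.1111) + (7.1111) = 2.1111
Denominator Σ(y_t−ȳ)² = 59.3333
r_2 = 2.1111 / 59.3333 = 0.036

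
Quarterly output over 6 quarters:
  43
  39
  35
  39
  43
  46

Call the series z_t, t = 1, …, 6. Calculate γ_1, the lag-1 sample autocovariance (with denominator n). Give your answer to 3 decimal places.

Mean z̄ = (43 + 39 + 35 + 39 + 43 + 46)/6 = 40.8333
Deviations: 2.1667, -1.8333, -5.8333, -1.8333, 2.1667, 5.1667
Σ_{t=1}^{5}(z_t−z̄)(z_{t+1}−z̄) = 24.6389
γ_1 = 24.6389 / 6 = 4.106

4.106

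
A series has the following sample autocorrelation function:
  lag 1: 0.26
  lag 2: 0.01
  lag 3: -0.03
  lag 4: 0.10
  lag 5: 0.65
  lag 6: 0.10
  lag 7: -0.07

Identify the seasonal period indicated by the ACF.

The largest autocorrelation is r_5 = 0.65; the remaining lags stay at or below 0.26. The elevated value at lag 1 (0.26), dropping to 0.01 at lag 2, reflects decaying short-term dependence rather than seasonality.
The dominant spike at lag 5 indicates a seasonal period of 5.

5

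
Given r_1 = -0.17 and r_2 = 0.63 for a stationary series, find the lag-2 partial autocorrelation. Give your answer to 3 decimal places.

φ_{22} = (r_2 − r_1²) / (1 − r_1²)
r_1² = (-0.17)² = 0.0289
Numerator = 0.63 − 0.0289 = 0.6011; denominator = 1 − 0.0289 = 0.9711
φ_{22} = 0.6011 / 0.9711 = 0.619

0.619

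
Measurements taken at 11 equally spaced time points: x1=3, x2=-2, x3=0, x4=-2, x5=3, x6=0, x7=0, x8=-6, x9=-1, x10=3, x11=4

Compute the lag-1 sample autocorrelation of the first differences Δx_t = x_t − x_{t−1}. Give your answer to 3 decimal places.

First differences Δx: -5, 2, -2, 5, -3, 0, -6, 5, 4, 1
Mean of differences = 0.1000
Numerator Σ(Δx_t−Δx̄)(Δx_{t+1}−Δx̄) = -45.5100
Denominator Σ(Δx_t−Δx̄)² = 144.9000
r_1(Δx) = -45.5100 / 144.9000 = -0.314

-0.314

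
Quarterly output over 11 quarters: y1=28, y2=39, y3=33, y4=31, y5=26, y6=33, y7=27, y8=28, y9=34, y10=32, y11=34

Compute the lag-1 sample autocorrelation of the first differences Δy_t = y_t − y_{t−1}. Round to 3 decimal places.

-0.426

First differences Δy: 11, -6, -2, -5, 7, -6, 1, 6, -2, 2
Mean of differences = 0.6000
Numerator Σ(Δy_t−Δȳ)(Δy_{t+1}−Δȳ) = -133.1600
Denominator Σ(Δy_t−Δȳ)² = 312.4000
r_1(Δy) = -133.1600 / 312.4000 = -0.426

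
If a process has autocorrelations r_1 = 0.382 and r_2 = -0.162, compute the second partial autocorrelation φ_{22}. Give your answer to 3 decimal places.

-0.361

φ_{22} = (r_2 − r_1²) / (1 − r_1²)
r_1² = (0.382)² = 0.145924
Numerator = -0.162 − 0.1459 = -0.3079; denominator = 1 − 0.1459 = 0.8541
φ_{22} = -0.3079 / 0.8541 = -0.361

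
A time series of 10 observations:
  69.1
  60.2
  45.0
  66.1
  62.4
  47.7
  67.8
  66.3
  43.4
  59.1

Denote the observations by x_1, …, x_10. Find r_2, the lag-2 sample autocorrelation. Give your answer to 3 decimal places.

Mean x̄ = (69.1 + 60.2 + 45.0 + 66.1 + 62.4 + 47.7 + 67.8 + 66.3 + 43.4 + 59.1)/10 = 58.7100
Numerator Σ_{t=1}^{8}(x_t−x̄)(x_{t+2}−x̄) = -449.6212
Denominator Σ(x_t−x̄)² = 862.3690
r_2 = -449.6212 / 862.3690 = -0.521

-0.521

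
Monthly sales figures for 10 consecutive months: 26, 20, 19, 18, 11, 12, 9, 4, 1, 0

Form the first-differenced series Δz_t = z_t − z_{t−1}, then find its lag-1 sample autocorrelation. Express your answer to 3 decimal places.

First differences Δz: -6, -1, -1, -7, 1, -3, -5, -3, -1
Mean of differences = -2.8889
Numerator Σ(Δz_t−Δz̄)(Δz_{t+1}−Δz̄) = -26.2346
Denominator Σ(Δz_t−Δz̄)² = 56.8889
r_1(Δz) = -26.2346 / 56.8889 = -0.461

-0.461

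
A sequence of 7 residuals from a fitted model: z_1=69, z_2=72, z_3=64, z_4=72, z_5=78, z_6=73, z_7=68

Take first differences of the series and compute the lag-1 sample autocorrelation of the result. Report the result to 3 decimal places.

-0.201

First differences Δz: 3, -8, 8, 6, -5, -5
Mean of differences = -0.1667
Numerator Σ(Δz_t−Δz̄)(Δz_{t+1}−Δz̄) = -44.8611
Denominator Σ(Δz_t−Δz̄)² = 222.8333
r_1(Δz) = -44.8611 / 222.8333 = -0.201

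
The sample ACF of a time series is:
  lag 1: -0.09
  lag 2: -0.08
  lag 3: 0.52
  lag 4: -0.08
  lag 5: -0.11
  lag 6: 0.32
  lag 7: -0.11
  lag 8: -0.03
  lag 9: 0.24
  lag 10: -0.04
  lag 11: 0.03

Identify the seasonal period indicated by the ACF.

3

The largest autocorrelation is r_3 = 0.52, with weaker echoes at lags 6 (0.32) and 9 (0.24); the remaining lags stay at or below 0.03.
The dominant spike at lag 3 indicates a seasonal period of 3.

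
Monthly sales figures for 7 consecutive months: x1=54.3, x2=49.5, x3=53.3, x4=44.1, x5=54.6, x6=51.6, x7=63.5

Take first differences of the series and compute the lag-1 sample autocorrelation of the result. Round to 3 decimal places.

-0.603

First differences Δx: -4.8, 3.8, -9.2, 10.5, -3.0, 11.9
Mean of differences = 1.5333
Numerator Σ(Δx_t−Δx̄)(Δx_{t+1}−Δx̄) = -222.5711
Denominator Σ(Δx_t−Δx̄)² = 368.8733
r_1(Δx) = -222.5711 / 368.8733 = -0.603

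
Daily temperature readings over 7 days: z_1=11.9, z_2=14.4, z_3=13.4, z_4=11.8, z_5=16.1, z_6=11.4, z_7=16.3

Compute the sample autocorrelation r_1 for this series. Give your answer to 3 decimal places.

Mean z̄ = (11.9 + 14.4 + 13.4 + 11.8 + 16.1 + 11.4 + 16.3)/7 = 13.6143
Deviations from mean: -1.7143, 0.7857, -0.2143, -1.8143, 2.4857, -2.2143, 2.6857
Σ(z_t−z̄)(z_{t+1}−z̄) = (-1.3469) + (-0.1684) + (0.3888) + (-4.5098) + (-5.5041) + (-5.9469) = -17.0873
Denominator Σ(z_t−z̄)² = 25.1886
r_1 = -17.0873 / 25.1886 = -0.678

-0.678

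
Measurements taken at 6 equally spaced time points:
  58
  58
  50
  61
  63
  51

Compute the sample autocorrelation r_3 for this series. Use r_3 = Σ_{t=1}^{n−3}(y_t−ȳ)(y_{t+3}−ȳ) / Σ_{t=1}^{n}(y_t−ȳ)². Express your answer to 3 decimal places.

0.374

Mean ȳ = (58 + 58 + 50 + 61 + 63 + 51)/6 = 56.8333
Deviations from mean: 1.1667, 1.1667, -6.8333, 4.1667, 6.1667, -5.8333
Σ(y_t−ȳ)(y_{t+3}−ȳ) = (4.8611) + (7.1944) + (39.8611) = 51.9167
Denominator Σ(y_t−ȳ)² = 138.8333
r_3 = 51.9167 / 138.8333 = 0.374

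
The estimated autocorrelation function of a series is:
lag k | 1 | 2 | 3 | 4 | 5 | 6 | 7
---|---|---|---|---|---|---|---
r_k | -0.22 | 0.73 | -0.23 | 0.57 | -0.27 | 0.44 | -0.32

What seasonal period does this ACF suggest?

2

The largest autocorrelation is r_2 = 0.73, with weaker echoes at lags 4 (0.57) and 6 (0.44); the remaining lags stay at or below -0.22.
The dominant spike at lag 2 indicates a seasonal period of 2.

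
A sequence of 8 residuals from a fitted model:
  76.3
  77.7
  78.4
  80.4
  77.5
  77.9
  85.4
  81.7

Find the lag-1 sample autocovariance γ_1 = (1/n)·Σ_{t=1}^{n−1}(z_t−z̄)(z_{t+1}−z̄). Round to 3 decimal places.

Mean z̄ = (76.3 + 77.7 + 78.4 + 80.4 + 77.5 + 77.9 + 85.4 + 81.7)/8 = 79.4125
Σ_{t=1}^{7}(z_t−z̄)(z_{t+1}−z̄) = 11.7086
γ_1 = 11.7086 / 8 = 1.464

1.464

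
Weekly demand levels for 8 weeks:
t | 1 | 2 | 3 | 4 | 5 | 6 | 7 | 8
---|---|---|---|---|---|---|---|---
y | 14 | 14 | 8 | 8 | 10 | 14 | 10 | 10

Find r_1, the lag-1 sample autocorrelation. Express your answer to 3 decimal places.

Mean ȳ = (14 + 14 + 8 + 8 + 10 + 14 + 10 + 10)/8 = 11.0000
Deviations from mean: 3.0000, 3.0000, -3.0000, -3.0000, -1.0000, 3.0000, -1.0000, -1.0000
Σ(y_t−ȳ)(y_{t+1}−ȳ) = (9.0000) + (-9.0000) + (9.0000) + (3.0000) + (-3.0000) + (-3.0000) + (1.0000) = 7.0000
Denominator Σ(y_t−ȳ)² = 48.0000
r_1 = 7.0000 / 48.0000 = 0.146

0.146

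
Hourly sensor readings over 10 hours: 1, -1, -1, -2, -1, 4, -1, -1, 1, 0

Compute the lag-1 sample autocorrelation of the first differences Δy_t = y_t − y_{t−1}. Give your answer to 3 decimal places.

First differences Δy: -2, 0, -1, 1, 5, -5, 0, 2, -1
Mean of differences = -0.1111
Numerator Σ(Δy_t−Δȳ)(Δy_{t+1}−Δȳ) = -22.7901
Denominator Σ(Δy_t−Δȳ)² = 60.8889
r_1(Δy) = -22.7901 / 60.8889 = -0.374

-0.374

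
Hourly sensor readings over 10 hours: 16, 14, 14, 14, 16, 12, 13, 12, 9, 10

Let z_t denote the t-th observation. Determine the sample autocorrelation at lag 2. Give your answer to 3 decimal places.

0.208

Mean z̄ = (16 + 14 + 14 + 14 + 16 + 12 + 13 + 12 + 9 + 10)/10 = 13.0000
Numerator Σ_{t=1}^{8}(z_t−z̄)(z_{t+2}−z̄) = 10.0000
Denominator Σ(z_t−z̄)² = 48.0000
r_2 = 10.0000 / 48.0000 = 0.208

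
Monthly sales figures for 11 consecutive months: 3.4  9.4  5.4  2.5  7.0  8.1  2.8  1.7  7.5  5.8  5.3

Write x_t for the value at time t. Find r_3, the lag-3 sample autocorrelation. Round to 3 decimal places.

0.294

Mean x̄ = (3.4 + 9.4 + 5.4 + 2.5 + 7.0 + 8.1 + 2.8 + 1.7 + 7.5 + 5.8 + 5.3)/11 = 5.3545
Numerator Σ_{t=1}^{8}(x_t−x̄)(x_{t+3}−x̄) = 18.5911
Denominator Σ(x_t−x̄)² = 63.2673
r_3 = 18.5911 / 63.2673 = 0.294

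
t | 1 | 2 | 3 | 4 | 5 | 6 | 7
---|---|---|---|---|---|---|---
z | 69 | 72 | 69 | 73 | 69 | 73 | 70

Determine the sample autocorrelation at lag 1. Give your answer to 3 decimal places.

Mean z̄ = (69 + 72 + 69 + 73 + 69 + 73 + 70)/7 = 70.7143
Deviations from mean: -1.7143, 1.2857, -1.7143, 2.2857, -1.7143, 2.2857, -0.7143
Numerator Σ_{t=1}^{6}(z_t−z̄)(z_{t+1}−z̄) = -17.7959
Denominator Σ(z_t−z̄)² = 21.4286
r_1 = -17.7959 / 21.4286 = -0.830

-0.830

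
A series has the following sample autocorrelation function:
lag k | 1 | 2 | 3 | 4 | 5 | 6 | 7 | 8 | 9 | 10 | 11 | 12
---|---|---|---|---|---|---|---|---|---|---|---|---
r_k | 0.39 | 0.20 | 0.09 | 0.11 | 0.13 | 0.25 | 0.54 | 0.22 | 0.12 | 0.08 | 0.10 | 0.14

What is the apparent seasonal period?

The largest autocorrelation is r_7 = 0.54; the remaining lags stay at or below 0.39. The elevated value at lag 1 (0.39), dropping to 0.20 at lag 2, reflects decaying short-term dependence rather than seasonality.
The dominant spike at lag 7 indicates a seasonal period of 7.

7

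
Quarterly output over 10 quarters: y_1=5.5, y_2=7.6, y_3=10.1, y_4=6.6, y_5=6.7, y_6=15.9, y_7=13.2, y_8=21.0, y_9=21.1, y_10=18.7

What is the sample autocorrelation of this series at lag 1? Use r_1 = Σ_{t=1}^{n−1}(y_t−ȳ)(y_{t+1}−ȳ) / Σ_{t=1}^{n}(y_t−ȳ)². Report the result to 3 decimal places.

Mean ȳ = (5.5 + 7.6 + 10.1 + 6.6 + 6.7 + 15.9 + 13.2 + 21.0 + 21.1 + 18.7)/10 = 12.6400
Numerator Σ_{t=1}^{9}(y_t−ȳ)(y_{t+1}−ȳ) = 209.1424
Denominator Σ(y_t−ȳ)² = 343.7240
r_1 = 209.1424 / 343.7240 = 0.608

0.608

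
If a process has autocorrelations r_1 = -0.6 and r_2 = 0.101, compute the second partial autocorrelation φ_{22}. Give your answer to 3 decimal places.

-0.405

φ_{22} = (r_2 − r_1²) / (1 − r_1²)
r_1² = (-0.6)² = 0.36
Numerator = 0.101 − 0.3600 = -0.2590; denominator = 1 − 0.3600 = 0.6400
φ_{22} = -0.2590 / 0.6400 = -0.405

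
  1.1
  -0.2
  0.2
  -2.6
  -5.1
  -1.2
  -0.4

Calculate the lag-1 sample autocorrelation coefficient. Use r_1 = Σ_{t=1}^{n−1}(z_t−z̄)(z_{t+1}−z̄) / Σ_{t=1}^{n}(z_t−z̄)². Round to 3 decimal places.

0.279

Mean z̄ = (1.1 − 0.2 + 0.2 − 2.6 − 5.1 − 1.2 − 0.4)/7 = -1.1714
Numerator Σ_{t=1}^{6}(z_t−z̄)(z_{t+1}−z̄) = 7.2820
Denominator Σ(z_t−z̄)² = 26.0543
r_1 = 7.2820 / 26.0543 = 0.279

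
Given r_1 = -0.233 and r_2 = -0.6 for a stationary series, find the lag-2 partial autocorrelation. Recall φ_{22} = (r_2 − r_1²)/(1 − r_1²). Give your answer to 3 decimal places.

-0.692

φ_{22} = (r_2 − r_1²) / (1 − r_1²)
r_1² = (-0.233)² = 0.054289
Numerator = -0.6 − 0.0543 = -0.6543; denominator = 1 − 0.0543 = 0.9457
φ_{22} = -0.6543 / 0.9457 = -0.692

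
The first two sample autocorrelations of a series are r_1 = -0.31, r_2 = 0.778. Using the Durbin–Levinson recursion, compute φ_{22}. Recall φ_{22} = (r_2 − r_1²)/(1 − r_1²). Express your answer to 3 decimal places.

0.754

φ_{22} = (r_2 − r_1²) / (1 − r_1²)
r_1² = (-0.31)² = 0.0961
Numerator = 0.778 − 0.0961 = 0.6819; denominator = 1 − 0.0961 = 0.9039
φ_{22} = 0.6819 / 0.9039 = 0.754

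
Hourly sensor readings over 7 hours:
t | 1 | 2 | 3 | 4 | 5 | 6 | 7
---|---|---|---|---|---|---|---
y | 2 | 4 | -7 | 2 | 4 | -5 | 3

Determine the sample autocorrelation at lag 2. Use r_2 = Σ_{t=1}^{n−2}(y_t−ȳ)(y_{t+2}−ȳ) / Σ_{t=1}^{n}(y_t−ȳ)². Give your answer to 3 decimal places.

-0.262

Mean ȳ = (2 + 4 − 7 + 2 + 4 − 5 + 3)/7 = 0.4286
Σ(y_t−ȳ)(y_{t+2}−ȳ) = (-11.6735) + (5.6122) + (-26.5306) + (-8.5306) + (9.1837) = -31.9388
Denominator Σ(y_t−ȳ)² = 121.7143
r_2 = -31.9388 / 121.7143 = -0.262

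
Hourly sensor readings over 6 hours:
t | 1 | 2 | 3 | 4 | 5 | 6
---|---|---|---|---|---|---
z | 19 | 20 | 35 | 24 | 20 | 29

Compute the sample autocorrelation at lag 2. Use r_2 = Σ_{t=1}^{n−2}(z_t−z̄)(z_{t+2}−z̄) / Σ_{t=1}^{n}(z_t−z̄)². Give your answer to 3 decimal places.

Mean z̄ = (19 + 20 + 35 + 24 + 20 + 29)/6 = 24.5000
Numerator Σ_{t=1}^{4}(z_t−z̄)(z_{t+2}−z̄) = -105.0000
Denominator Σ(z_t−z̄)² = 201.5000
r_2 = -105.0000 / 201.5000 = -0.521

-0.521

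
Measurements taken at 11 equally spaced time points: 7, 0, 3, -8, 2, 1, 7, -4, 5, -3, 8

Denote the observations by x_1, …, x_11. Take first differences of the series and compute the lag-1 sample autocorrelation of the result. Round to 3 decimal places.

First differences Δx: -7, 3, -11, 10, -1, 6, -11, 9, -8, 11
Mean of differences = 0.1000
Numerator Σ(Δx_t−Δx̄)(Δx_{t+1}−Δx̄) = -504.7100
Denominator Σ(Δx_t−Δx̄)² = 702.9000
r_1(Δx) = -504.7100 / 702.9000 = -0.718

-0.718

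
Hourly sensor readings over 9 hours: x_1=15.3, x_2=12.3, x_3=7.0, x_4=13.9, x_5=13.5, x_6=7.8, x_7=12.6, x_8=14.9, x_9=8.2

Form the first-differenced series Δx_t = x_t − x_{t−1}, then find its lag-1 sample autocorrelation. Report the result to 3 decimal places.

First differences Δx: -3.0, -5.3, 6.9, -0.4, -5.7, 4.8, 2.3, -6.7
Mean of differences = -0.8875
Numerator Σ(Δx_t−Δx̄)(Δx_{t+1}−Δx̄) = -51.3602
Denominator Σ(Δx_t−Δx̄)² = 184.2688
r_1(Δx) = -51.3602 / 184.2688 = -0.279

-0.279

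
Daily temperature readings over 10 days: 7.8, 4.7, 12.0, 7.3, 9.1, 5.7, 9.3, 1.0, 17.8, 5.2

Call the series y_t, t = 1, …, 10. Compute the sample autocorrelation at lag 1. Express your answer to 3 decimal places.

-0.672

Mean ȳ = (7.8 + 4.7 + 12.0 + 7.3 + 9.1 + 5.7 + 9.3 + 1.0 + 17.8 + 5.2)/10 = 7.9900
Numerator Σ_{t=1}^{9}(y_t−ȳ)(y_{t+1}−ȳ) = -126.7411
Denominator Σ(y_t−ȳ)² = 188.4890
r_1 = -126.7411 / 188.4890 = -0.672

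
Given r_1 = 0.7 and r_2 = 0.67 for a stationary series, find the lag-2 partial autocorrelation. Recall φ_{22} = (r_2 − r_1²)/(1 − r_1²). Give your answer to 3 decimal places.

0.353

φ_{22} = (r_2 − r_1²) / (1 − r_1²)
r_1² = (0.7)² = 0.49
Numerator = 0.67 − 0.4900 = 0.1800; denominator = 1 − 0.4900 = 0.5100
φ_{22} = 0.1800 / 0.5100 = 0.353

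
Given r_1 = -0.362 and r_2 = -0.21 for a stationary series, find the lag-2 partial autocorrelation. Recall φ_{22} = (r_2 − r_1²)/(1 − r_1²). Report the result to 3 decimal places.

φ_{22} = (r_2 − r_1²) / (1 − r_1²)
r_1² = (-0.362)² = 0.131044
Numerator = -0.21 − 0.1310 = -0.3410; denominator = 1 − 0.1310 = 0.8690
φ_{22} = -0.3410 / 0.8690 = -0.392

-0.392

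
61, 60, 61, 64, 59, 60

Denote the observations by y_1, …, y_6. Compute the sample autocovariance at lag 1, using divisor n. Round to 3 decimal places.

Mean ȳ = (61 + 60 + 61 + 64 + 59 + 60)/6 = 60.8333
Deviations: 0.1667, -0.8333, 0.1667, 3.1667, -1.8333, -0.8333
Σ_{t=1}^{5}(y_t−ȳ)(y_{t+1}−ȳ) = -4.0278
γ_1 = -4.0278 / 6 = -0.671

-0.671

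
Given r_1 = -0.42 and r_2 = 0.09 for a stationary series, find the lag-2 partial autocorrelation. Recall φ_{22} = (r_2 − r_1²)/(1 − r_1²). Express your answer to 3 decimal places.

-0.105

φ_{22} = (r_2 − r_1²) / (1 − r_1²)
r_1² = (-0.42)² = 0.1764
Numerator = 0.09 − 0.1764 = -0.0864; denominator = 1 − 0.1764 = 0.8236
φ_{22} = -0.0864 / 0.8236 = -0.105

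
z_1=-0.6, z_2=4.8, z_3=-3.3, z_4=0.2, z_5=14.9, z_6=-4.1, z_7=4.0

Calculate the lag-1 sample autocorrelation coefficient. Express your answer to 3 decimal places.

Mean z̄ = (-0.6 + 4.8 − 3.3 + 0.2 + 14.9 − 4.1 + 4.0)/7 = 2.2714
Deviations from mean: -2.8714, 2.5286, -5.5714, -2.0714, 12.6286, -6.3714, 1.7286
Σ(z_t−z̄)(z_{t+1}−z̄) = (-7.2606) + (-14.0878) + (11.5408) + (-26.1592) + (-80.4620) + (-11.0135) = -127.4422
Denominator Σ(z_t−z̄)² = 253.0343
r_1 = -127.4422 / 253.0343 = -0.504

-0.504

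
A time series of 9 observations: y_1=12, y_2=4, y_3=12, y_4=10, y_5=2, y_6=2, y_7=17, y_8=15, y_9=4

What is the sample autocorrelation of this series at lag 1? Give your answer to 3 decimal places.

-0.088

Mean ȳ = (12 + 4 + 12 + 10 + 2 + 2 + 17 + 15 + 4)/9 = 8.6667
Numerator Σ_{t=1}^{8}(y_t−ȳ)(y_{t+1}−ȳ) = -23.4444
Denominator Σ(y_t−ȳ)² = 266.0000
r_1 = -23.4444 / 266.0000 = -0.088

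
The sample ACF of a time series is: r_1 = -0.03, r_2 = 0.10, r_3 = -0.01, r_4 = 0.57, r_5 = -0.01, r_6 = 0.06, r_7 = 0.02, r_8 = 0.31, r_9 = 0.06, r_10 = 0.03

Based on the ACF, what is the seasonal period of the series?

4

The largest autocorrelation is r_4 = 0.57, with a weaker echo at lag 8 (0.31); the remaining lags stay at or below 0.10.
The dominant spike at lag 4 indicates a seasonal period of 4.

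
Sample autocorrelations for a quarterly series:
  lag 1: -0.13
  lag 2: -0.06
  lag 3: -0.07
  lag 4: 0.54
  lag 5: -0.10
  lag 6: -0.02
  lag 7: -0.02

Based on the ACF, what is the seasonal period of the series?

4

The largest autocorrelation is r_4 = 0.54; the remaining lags stay at or below -0.02.
The dominant spike at lag 4 indicates a seasonal period of 4.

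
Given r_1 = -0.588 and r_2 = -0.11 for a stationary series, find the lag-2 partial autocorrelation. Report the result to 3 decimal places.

-0.697

φ_{22} = (r_2 − r_1²) / (1 − r_1²)
r_1² = (-0.588)² = 0.345744
Numerator = -0.11 − 0.3457 = -0.4557; denominator = 1 − 0.3457 = 0.6543
φ_{22} = -0.4557 / 0.6543 = -0.697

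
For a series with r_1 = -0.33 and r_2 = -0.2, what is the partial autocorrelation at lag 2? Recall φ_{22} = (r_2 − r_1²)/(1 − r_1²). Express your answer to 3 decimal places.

-0.347

φ_{22} = (r_2 − r_1²) / (1 − r_1²)
r_1² = (-0.33)² = 0.1089
Numerator = -0.2 − 0.1089 = -0.3089; denominator = 1 − 0.1089 = 0.8911
φ_{22} = -0.3089 / 0.8911 = -0.347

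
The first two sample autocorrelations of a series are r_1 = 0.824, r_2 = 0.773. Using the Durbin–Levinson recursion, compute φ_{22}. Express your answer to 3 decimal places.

φ_{22} = (r_2 − r_1²) / (1 − r_1²)
r_1² = (0.824)² = 0.678976
Numerator = 0.773 − 0.6790 = 0.0940; denominator = 1 − 0.6790 = 0.3210
φ_{22} = 0.0940 / 0.3210 = 0.293

0.293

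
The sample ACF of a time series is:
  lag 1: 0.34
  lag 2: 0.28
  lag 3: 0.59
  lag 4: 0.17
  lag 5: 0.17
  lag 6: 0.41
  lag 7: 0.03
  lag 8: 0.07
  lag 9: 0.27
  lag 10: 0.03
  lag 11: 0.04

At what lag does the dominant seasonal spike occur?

The largest autocorrelation is r_3 = 0.59, with a weaker echo at lag 6 (0.41); the remaining lags stay at or below 0.34. The elevated value at lag 1 (0.34), dropping to 0.28 at lag 2, reflects decaying short-term dependence rather than seasonality.
The dominant spike at lag 3 indicates a seasonal period of 3.

3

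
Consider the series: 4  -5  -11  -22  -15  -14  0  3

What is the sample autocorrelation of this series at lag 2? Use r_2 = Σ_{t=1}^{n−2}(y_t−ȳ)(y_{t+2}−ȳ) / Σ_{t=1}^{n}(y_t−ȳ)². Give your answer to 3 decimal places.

-0.129

Mean ȳ = (4 − 5 − 11 − 22 − 15 − 14 + 0 + 3)/8 = -7.5000
Σ(y_t−ȳ)(y_{t+2}−ȳ) = (-40.2500) + (-36.2500) + (26.2500) + (94.2500) + (-56.2500) + (-68.2500) = -80.5000
Denominator Σ(y_t−ȳ)² = 626.0000
r_2 = -80.5000 / 626.0000 = -0.129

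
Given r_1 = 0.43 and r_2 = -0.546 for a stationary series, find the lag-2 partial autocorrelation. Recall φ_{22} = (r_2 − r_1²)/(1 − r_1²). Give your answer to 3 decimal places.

φ_{22} = (r_2 − r_1²) / (1 − r_1²)
r_1² = (0.43)² = 0.1849
Numerator = -0.546 − 0.1849 = -0.7309; denominator = 1 − 0.1849 = 0.8151
φ_{22} = -0.7309 / 0.8151 = -0.897

-0.897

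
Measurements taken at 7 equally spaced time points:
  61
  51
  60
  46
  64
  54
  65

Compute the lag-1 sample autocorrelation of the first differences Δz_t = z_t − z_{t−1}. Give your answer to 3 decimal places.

First differences Δz: -10, 9, -14, 18, -10, 11
Mean of differences = 0.6667
Numerator Σ(Δz_t−Δz̄)(Δz_{t+1}−Δz̄) = -760.4444
Denominator Σ(Δz_t−Δz̄)² = 919.3333
r_1(Δz) = -760.4444 / 919.3333 = -0.827

-0.827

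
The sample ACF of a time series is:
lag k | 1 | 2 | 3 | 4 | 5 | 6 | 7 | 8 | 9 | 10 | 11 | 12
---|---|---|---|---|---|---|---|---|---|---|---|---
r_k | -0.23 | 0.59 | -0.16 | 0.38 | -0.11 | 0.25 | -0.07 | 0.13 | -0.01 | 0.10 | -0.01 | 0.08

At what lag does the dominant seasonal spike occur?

2

The largest autocorrelation is r_2 = 0.59, with weaker echoes at lags 4 (0.38) and 6 (0.25); the remaining lags stay at or below 0.13.
The dominant spike at lag 2 indicates a seasonal period of 2.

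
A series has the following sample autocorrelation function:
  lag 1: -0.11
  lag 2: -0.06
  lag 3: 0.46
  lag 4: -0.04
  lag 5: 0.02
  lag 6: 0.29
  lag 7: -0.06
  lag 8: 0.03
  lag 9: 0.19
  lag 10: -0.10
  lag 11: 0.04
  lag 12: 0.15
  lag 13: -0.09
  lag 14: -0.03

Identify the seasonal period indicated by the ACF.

3

The largest autocorrelation is r_3 = 0.46, with weaker echoes at lags 6 (0.29), 9 (0.19) and 12 (0.15); the remaining lags stay at or below 0.04.
The dominant spike at lag 3 indicates a seasonal period of 3.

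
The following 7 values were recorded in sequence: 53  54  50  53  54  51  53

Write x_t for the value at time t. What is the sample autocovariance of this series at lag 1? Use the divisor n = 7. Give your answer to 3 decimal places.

-0.924

Mean x̄ = (53 + 54 + 50 + 53 + 54 + 51 + 53)/7 = 52.5714
Σ_{t=1}^{6}(x_t−x̄)(x_{t+1}−x̄) = -6.4694
γ_1 = -6.4694 / 7 = -0.924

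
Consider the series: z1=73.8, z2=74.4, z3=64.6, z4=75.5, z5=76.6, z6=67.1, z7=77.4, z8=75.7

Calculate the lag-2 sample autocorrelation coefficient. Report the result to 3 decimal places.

-0.307

Mean z̄ = (73.8 + 74.4 + 64.6 + 75.5 + 76.6 + 67.1 + 77.4 + 75.7)/8 = 73.1375
Deviations from mean: 0.6625, 1.2625, -8.5375, 2.3625, 3.4625, -6.0375, 4.2625, 2.5625
Numerator Σ_{t=1}^{6}(z_t−z̄)(z_{t+2}−z̄) = -47.2103
Denominator Σ(z_t−z̄)² = 153.6788
r_2 = -47.2103 / 153.6788 = -0.307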